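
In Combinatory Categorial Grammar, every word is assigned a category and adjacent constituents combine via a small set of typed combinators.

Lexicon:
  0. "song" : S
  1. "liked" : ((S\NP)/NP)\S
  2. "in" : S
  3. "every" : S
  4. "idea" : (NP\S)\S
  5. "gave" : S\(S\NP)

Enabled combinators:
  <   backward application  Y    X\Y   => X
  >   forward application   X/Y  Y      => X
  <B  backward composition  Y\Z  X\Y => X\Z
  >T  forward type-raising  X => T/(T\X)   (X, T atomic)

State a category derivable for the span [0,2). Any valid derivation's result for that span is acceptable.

(S\NP)/NP

[0,6] S   <
  [0,5] S\NP   >
    [0,2] (S\NP)/NP   <
      [0,1] "song" : S
      [1,2] "liked" : ((S\NP)/NP)\S
    [2,5] NP   >
      [2,3] NP/(NP\S)   >T
        [2,3] "in" : S
      [3,5] NP\S   <
        [3,4] "every" : S
        [4,5] "idea" : (NP\S)\S
  [5,6] "gave" : S\(S\NP)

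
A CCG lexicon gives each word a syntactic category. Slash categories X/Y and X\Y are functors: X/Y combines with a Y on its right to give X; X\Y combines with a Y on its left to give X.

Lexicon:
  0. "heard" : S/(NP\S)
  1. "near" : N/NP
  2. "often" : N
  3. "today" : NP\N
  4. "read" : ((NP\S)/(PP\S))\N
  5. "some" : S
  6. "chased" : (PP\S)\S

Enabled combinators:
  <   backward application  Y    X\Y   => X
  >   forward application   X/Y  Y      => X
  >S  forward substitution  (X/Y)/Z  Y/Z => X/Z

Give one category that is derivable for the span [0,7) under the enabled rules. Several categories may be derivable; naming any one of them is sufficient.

[0,7] S   >
  [0,1] "heard" : S/(NP\S)
  [1,7] NP\S   >
    [1,5] (NP\S)/(PP\S)   <
      [1,4] N   >
        [1,2] "near" : N/NP
        [2,4] NP   <
          [2,3] "often" : N
          [3,4] "today" : NP\N
      [4,5] "read" : ((NP\S)/(PP\S))\N
    [5,7] PP\S   <
      [5,6] "some" : S
      [6,7] "chased" : (PP\S)\S

S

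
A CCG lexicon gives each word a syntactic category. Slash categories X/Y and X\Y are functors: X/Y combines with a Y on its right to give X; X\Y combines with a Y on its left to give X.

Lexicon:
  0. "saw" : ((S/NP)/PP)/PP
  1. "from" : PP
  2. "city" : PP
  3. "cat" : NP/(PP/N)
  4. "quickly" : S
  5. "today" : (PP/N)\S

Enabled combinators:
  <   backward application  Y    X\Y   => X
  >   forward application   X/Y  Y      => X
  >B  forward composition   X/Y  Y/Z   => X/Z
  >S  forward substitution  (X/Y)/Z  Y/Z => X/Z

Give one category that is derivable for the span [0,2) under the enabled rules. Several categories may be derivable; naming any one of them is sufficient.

(S/NP)/PP

[0,6] S   >
  [0,3] S/NP   >
    [0,2] (S/NP)/PP   >
      [0,1] "saw" : ((S/NP)/PP)/PP
      [1,2] "from" : PP
    [2,3] "city" : PP
  [3,6] NP   >
    [3,4] "cat" : NP/(PP/N)
    [4,6] PP/N   <
      [4,5] "quickly" : S
      [5,6] "today" : (PP/N)\S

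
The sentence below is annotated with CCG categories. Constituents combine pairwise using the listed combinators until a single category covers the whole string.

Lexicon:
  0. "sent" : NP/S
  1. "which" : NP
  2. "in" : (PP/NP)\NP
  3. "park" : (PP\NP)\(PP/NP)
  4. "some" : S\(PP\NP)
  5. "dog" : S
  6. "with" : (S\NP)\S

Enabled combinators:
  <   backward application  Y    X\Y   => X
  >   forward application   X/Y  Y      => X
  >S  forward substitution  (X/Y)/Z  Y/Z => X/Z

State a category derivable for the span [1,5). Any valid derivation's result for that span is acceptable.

S

[0,7] S   <
  [0,5] NP   >
    [0,1] "sent" : NP/S
    [1,5] S   <
      [1,4] PP\NP   <
        [1,3] PP/NP   <
          [1,2] "which" : NP
          [2,3] "in" : (PP/NP)\NP
        [3,4] "park" : (PP\NP)\(PP/NP)
      [4,5] "some" : S\(PP\NP)
  [5,7] S\NP   <
    [5,6] "dog" : S
    [6,7] "with" : (S\NP)\S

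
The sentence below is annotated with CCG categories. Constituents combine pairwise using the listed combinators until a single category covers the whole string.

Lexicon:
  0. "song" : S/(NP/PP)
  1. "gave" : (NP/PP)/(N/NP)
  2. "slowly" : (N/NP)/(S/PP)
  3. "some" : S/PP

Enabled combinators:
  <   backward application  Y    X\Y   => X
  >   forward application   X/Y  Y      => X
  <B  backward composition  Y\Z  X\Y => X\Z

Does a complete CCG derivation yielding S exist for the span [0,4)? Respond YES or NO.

YES

[0,4] S   >
  [0,1] "song" : S/(NP/PP)
  [1,4] NP/PP   >
    [1,2] "gave" : (NP/PP)/(N/NP)
    [2,4] N/NP   >
      [2,3] "slowly" : (N/NP)/(S/PP)
      [3,4] "some" : S/PP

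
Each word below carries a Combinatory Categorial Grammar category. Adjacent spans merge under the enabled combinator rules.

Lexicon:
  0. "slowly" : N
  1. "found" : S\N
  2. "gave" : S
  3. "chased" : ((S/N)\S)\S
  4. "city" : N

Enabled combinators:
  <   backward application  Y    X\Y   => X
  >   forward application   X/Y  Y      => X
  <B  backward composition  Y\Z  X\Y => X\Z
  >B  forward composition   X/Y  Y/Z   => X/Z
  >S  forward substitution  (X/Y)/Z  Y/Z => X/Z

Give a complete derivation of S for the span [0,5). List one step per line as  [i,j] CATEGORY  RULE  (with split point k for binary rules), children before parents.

[0,5] S   >
  [0,4] S/N   <
    [0,2] S   <
      [0,1] "slowly" : N
      [1,2] "found" : S\N
    [2,4] (S/N)\S   <
      [2,3] "gave" : S
      [3,4] "chased" : ((S/N)\S)\S
  [4,5] "city" : N

[0,1] N  lex  "slowly"
[1,2] S\N  lex  "found"
[0,2] S  <  k=1
[2,3] S  lex  "gave"
[3,4] ((S/N)\S)\S  lex  "chased"
[2,4] (S/N)\S  <  k=3
[0,4] S/N  <  k=2
[4,5] N  lex  "city"
[0,5] S  >  k=4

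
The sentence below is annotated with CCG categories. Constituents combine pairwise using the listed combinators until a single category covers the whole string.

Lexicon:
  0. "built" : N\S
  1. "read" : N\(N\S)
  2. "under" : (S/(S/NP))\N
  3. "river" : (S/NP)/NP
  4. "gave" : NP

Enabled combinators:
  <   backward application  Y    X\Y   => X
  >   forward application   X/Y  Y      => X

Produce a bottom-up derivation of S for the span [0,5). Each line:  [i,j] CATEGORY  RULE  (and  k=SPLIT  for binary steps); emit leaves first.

[0,5] S   >
  [0,3] S/(S/NP)   <
    [0,2] N   <
      [0,1] "built" : N\S
      [1,2] "read" : N\(N\S)
    [2,3] "under" : (S/(S/NP))\N
  [3,5] S/NP   >
    [3,4] "river" : (S/NP)/NP
    [4,5] "gave" : NP

[0,1] N\S  lex  "built"
[1,2] N\(N\S)  lex  "read"
[0,2] N  <  k=1
[2,3] (S/(S/NP))\N  lex  "under"
[0,3] S/(S/NP)  <  k=2
[3,4] (S/NP)/NP  lex  "river"
[4,5] NP  lex  "gave"
[3,5] S/NP  >  k=4
[0,5] S  >  k=3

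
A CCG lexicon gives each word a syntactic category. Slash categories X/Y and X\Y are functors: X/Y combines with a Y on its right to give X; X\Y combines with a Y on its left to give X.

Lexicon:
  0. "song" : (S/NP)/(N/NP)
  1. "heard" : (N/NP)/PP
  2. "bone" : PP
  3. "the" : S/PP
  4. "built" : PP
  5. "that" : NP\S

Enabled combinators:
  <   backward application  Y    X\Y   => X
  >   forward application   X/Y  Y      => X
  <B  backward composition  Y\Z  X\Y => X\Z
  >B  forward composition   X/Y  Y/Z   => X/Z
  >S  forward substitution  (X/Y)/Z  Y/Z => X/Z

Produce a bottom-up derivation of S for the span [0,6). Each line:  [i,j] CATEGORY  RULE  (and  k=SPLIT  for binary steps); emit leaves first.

[0,1] (S/NP)/(N/NP)  lex  "song"
[1,2] (N/NP)/PP  lex  "heard"
[2,3] PP  lex  "bone"
[1,3] N/NP  >  k=2
[0,3] S/NP  >  k=1
[3,4] S/PP  lex  "the"
[4,5] PP  lex  "built"
[3,5] S  >  k=4
[5,6] NP\S  lex  "that"
[3,6] NP  <  k=5
[0,6] S  >  k=3

[0,6] S   >
  [0,3] S/NP   >
    [0,1] "song" : (S/NP)/(N/NP)
    [1,3] N/NP   >
      [1,2] "heard" : (N/NP)/PP
      [2,3] "bone" : PP
  [3,6] NP   <
    [3,5] S   >
      [3,4] "the" : S/PP
      [4,5] "built" : PP
    [5,6] "that" : NP\S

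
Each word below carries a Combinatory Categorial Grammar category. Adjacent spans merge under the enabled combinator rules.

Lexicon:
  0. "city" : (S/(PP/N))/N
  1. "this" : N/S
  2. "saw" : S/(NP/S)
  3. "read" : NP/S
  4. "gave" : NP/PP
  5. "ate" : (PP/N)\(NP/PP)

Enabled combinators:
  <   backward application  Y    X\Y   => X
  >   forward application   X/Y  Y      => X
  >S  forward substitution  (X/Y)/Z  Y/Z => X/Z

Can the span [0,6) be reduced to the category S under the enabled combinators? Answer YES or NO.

[0,6] S   >
  [0,4] S/(PP/N)   >
    [0,1] "city" : (S/(PP/N))/N
    [1,4] N   >
      [1,2] "this" : N/S
      [2,4] S   >
        [2,3] "saw" : S/(NP/S)
        [3,4] "read" : NP/S
  [4,6] PP/N   <
    [4,5] "gave" : NP/PP
    [5,6] "ate" : (PP/N)\(NP/PP)

YES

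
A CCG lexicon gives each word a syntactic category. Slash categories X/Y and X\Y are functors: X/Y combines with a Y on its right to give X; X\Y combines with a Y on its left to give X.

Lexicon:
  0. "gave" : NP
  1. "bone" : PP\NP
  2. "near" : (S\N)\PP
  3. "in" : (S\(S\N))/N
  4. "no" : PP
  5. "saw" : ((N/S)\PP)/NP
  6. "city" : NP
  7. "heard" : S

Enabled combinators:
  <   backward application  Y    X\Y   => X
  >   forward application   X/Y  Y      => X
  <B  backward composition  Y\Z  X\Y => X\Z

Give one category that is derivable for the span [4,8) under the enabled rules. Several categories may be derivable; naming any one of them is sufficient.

[0,8] S   <
  [0,2] PP   <
    [0,1] "gave" : NP
    [1,2] "bone" : PP\NP
  [2,8] S\PP   <B
    [2,3] "near" : (S\N)\PP
    [3,8] S\(S\N)   >
      [3,4] "in" : (S\(S\N))/N
      [4,8] N   >
        [4,7] N/S   <
          [4,5] "no" : PP
          [5,7] (N/S)\PP   >
            [5,6] "saw" : ((N/S)\PP)/NP
            [6,7] "city" : NP
        [7,8] "heard" : S

N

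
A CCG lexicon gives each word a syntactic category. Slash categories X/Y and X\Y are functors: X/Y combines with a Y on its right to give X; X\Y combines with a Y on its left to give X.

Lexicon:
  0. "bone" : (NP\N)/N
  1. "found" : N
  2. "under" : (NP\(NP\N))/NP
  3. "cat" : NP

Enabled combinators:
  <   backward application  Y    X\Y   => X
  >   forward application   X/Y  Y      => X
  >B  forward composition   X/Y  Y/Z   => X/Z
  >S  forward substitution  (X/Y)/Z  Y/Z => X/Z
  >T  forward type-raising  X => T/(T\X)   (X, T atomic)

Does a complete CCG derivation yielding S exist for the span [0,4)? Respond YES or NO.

(NP\N)/N N (NP\(NP\N))/NP NP
CKY chart[0,4] = {N/(N\NP), NP, NP/(NP\NP), PP/(PP\NP), S/(S\NP)}; S ∉ chart

NO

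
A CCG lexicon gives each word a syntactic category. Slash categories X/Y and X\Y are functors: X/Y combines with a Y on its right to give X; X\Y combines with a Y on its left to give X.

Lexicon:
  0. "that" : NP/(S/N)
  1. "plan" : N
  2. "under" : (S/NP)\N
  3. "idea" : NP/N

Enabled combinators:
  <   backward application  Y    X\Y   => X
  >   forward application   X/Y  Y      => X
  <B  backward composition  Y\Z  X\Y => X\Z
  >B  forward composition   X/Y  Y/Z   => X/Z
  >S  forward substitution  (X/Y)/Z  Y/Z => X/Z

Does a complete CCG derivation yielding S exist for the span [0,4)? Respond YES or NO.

NP/(S/N) N (S/NP)\N NP/N
CKY chart[0,4] = {NP}; S ∉ chart

NO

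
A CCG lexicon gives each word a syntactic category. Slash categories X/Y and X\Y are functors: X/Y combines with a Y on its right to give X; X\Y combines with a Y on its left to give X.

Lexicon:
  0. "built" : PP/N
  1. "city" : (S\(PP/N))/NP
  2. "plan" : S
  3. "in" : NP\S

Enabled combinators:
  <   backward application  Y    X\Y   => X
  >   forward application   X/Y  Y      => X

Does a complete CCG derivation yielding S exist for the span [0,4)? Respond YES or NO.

[0,4] S   <
  [0,1] "built" : PP/N
  [1,4] S\(PP/N)   >
    [1,2] "city" : (S\(PP/N))/NP
    [2,4] NP   <
      [2,3] "plan" : S
      [3,4] "in" : NP\S

YES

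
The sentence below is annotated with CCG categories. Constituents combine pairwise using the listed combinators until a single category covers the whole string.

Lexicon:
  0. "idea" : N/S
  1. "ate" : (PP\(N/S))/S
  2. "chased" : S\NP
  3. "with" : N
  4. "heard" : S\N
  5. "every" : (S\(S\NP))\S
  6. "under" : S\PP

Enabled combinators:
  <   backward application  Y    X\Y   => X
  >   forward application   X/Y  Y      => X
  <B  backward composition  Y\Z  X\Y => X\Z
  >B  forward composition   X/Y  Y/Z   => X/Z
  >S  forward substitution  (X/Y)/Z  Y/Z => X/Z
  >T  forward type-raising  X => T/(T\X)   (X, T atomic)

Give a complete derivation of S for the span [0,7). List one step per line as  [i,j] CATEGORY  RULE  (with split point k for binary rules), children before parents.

[0,7] S   <
  [0,6] PP   <
    [0,1] "idea" : N/S
    [1,6] PP\(N/S)   >
      [1,2] "ate" : (PP\(N/S))/S
      [2,6] S   <
        [2,3] "chased" : S\NP
        [3,6] S\(S\NP)   <
          [3,5] S   >
            [3,4] S/(S\N)   >T
              [3,4] "with" : N
            [4,5] "heard" : S\N
          [5,6] "every" : (S\(S\NP))\S
  [6,7] "under" : S\PP

[0,1] N/S  lex  "idea"
[1,2] (PP\(N/S))/S  lex  "ate"
[2,3] S\NP  lex  "chased"
[3,4] N  lex  "with"
[3,4] S/(S\N)  >T
[4,5] S\N  lex  "heard"
[3,5] S  >  k=4
[5,6] (S\(S\NP))\S  lex  "every"
[3,6] S\(S\NP)  <  k=5
[2,6] S  <  k=3
[1,6] PP\(N/S)  >  k=2
[0,6] PP  <  k=1
[6,7] S\PP  lex  "under"
[0,7] S  <  k=6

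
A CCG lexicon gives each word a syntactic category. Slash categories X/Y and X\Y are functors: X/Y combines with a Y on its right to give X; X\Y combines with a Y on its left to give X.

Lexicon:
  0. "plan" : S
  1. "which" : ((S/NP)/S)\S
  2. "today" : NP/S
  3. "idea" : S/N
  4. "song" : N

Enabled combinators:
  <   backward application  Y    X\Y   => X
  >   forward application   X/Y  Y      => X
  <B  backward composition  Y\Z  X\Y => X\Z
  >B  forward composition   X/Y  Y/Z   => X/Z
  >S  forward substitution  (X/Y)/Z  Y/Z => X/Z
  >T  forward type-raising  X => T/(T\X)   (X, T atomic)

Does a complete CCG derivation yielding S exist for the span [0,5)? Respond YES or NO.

YES

[0,5] S   >
  [0,4] S/N   >B
    [0,3] S/S   >S
      [0,2] (S/NP)/S   <
        [0,1] "plan" : S
        [1,2] "which" : ((S/NP)/S)\S
      [2,3] "today" : NP/S
    [3,4] "idea" : S/N
  [4,5] "song" : N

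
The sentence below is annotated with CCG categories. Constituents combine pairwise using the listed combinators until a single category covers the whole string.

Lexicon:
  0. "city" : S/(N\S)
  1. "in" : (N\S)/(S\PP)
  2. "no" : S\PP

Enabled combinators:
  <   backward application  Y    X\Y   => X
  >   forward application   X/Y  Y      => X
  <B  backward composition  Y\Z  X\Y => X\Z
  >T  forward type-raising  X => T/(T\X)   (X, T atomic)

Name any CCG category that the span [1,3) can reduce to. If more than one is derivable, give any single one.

[0,3] S   >
  [0,1] "city" : S/(N\S)
  [1,3] N\S   >
    [1,2] "in" : (N\S)/(S\PP)
    [2,3] "no" : S\PP

N\S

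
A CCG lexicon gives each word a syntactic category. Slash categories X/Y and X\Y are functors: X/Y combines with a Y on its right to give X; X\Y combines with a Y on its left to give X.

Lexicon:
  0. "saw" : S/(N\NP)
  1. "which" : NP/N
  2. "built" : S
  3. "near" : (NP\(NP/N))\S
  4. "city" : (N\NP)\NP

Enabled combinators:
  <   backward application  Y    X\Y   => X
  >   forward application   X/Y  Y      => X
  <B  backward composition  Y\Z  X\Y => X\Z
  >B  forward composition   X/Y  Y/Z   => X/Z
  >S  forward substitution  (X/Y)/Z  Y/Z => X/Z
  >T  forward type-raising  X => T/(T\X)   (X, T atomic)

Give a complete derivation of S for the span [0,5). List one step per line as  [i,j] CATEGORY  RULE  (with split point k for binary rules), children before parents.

[0,1] S/(N\NP)  lex  "saw"
[1,2] NP/N  lex  "which"
[2,3] S  lex  "built"
[3,4] (NP\(NP/N))\S  lex  "near"
[2,4] NP\(NP/N)  <  k=3
[1,4] NP  <  k=2
[4,5] (N\NP)\NP  lex  "city"
[1,5] N\NP  <  k=4
[0,5] S  >  k=1

[0,5] S   >
  [0,1] "saw" : S/(N\NP)
  [1,5] N\NP   <
    [1,4] NP   <
      [1,2] "which" : NP/N
      [2,4] NP\(NP/N)   <
        [2,3] "built" : S
        [3,4] "near" : (NP\(NP/N))\S
    [4,5] "city" : (N\NP)\NP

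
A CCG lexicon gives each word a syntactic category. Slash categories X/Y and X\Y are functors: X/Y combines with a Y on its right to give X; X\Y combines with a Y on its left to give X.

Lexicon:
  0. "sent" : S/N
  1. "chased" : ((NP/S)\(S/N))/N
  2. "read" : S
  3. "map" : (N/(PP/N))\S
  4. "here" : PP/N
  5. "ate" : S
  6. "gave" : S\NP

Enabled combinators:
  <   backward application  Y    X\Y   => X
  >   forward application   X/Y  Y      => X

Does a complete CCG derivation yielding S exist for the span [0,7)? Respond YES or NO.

[0,7] S   <
  [0,6] NP   >
    [0,5] NP/S   <
      [0,1] "sent" : S/N
      [1,5] (NP/S)\(S/N)   >
        [1,2] "chased" : ((NP/S)\(S/N))/N
        [2,5] N   >
          [2,4] N/(PP/N)   <
            [2,3] "read" : S
            [3,4] "map" : (N/(PP/N))\S
          [4,5] "here" : PP/N
    [5,6] "ate" : S
  [6,7] "gave" : S\NP

YES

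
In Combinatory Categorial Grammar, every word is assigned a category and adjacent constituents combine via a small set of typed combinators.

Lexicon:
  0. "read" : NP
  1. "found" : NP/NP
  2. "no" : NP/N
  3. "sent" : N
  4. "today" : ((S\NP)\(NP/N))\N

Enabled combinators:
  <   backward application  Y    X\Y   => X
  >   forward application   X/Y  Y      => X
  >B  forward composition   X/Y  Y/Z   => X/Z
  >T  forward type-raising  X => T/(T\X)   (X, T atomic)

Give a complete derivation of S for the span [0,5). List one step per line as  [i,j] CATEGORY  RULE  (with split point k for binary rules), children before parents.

[0,5] S   <
  [0,1] "read" : NP
  [1,5] S\NP   <
    [1,3] NP/N   >B
      [1,2] "found" : NP/NP
      [2,3] "no" : NP/N
    [3,5] (S\NP)\(NP/N)   <
      [3,4] "sent" : N
      [4,5] "today" : ((S\NP)\(NP/N))\N

[0,1] NP  lex  "read"
[1,2] NP/NP  lex  "found"
[2,3] NP/N  lex  "no"
[1,3] NP/N  >B  k=2
[3,4] N  lex  "sent"
[4,5] ((S\NP)\(NP/N))\N  lex  "today"
[3,5] (S\NP)\(NP/N)  <  k=4
[1,5] S\NP  <  k=3
[0,5] S  <  k=1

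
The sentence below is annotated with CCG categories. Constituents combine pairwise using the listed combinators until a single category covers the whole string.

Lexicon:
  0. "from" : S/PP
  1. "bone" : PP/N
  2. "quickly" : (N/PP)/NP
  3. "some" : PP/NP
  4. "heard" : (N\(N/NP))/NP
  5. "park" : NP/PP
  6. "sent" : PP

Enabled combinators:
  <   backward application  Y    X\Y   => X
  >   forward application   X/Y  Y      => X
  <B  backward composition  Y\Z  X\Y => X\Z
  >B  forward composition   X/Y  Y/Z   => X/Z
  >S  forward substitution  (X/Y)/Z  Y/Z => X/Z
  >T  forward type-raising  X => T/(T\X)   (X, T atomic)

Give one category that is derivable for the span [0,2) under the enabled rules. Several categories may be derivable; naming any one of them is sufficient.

[0,7] S   >
  [0,2] S/N   >B
    [0,1] "from" : S/PP
    [1,2] "bone" : PP/N
  [2,7] N   <
    [2,4] N/NP   >S
      [2,3] "quickly" : (N/PP)/NP
      [3,4] "some" : PP/NP
    [4,7] N\(N/NP)   >
      [4,5] "heard" : (N\(N/NP))/NP
      [5,7] NP   >
        [5,6] "park" : NP/PP
        [6,7] "sent" : PP

S/N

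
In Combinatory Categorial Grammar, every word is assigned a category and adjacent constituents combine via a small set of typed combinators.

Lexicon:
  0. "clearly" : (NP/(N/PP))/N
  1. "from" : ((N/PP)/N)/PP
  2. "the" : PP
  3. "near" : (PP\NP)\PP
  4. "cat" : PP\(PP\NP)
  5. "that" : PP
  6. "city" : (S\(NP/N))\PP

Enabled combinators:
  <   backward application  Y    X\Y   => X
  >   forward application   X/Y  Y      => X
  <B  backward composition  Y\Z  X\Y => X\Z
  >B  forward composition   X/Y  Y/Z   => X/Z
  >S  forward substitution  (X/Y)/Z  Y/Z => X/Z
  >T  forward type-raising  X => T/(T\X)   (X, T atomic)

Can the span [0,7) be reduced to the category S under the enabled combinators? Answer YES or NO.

[0,7] S   <
  [0,5] NP/N   >S
    [0,1] "clearly" : (NP/(N/PP))/N
    [1,5] (N/PP)/N   >
      [1,2] "from" : ((N/PP)/N)/PP
      [2,5] PP   <
        [2,4] PP\NP   <
          [2,3] "the" : PP
          [3,4] "near" : (PP\NP)\PP
        [4,5] "cat" : PP\(PP\NP)
  [5,7] S\(NP/N)   <
    [5,6] "that" : PP
    [6,7] "city" : (S\(NP/N))\PP

YES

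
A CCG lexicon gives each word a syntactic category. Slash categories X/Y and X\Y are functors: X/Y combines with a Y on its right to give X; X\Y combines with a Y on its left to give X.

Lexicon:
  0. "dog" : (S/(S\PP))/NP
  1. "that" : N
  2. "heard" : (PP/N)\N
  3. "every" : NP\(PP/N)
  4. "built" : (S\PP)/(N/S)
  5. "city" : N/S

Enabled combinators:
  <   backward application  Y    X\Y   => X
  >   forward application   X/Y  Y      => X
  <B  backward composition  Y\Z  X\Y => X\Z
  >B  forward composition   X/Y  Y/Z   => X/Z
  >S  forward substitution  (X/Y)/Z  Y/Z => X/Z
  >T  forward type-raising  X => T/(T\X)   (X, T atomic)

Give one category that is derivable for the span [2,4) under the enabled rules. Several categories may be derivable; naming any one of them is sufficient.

[0,6] S   >
  [0,4] S/(S\PP)   >
    [0,1] "dog" : (S/(S\PP))/NP
    [1,4] NP   >
      [1,2] NP/(NP\N)   >T
        [1,2] "that" : N
      [2,4] NP\N   <B
        [2,3] "heard" : (PP/N)\N
        [3,4] "every" : NP\(PP/N)
  [4,6] S\PP   >
    [4,5] "built" : (S\PP)/(N/S)
    [5,6] "city" : N/S

NP\N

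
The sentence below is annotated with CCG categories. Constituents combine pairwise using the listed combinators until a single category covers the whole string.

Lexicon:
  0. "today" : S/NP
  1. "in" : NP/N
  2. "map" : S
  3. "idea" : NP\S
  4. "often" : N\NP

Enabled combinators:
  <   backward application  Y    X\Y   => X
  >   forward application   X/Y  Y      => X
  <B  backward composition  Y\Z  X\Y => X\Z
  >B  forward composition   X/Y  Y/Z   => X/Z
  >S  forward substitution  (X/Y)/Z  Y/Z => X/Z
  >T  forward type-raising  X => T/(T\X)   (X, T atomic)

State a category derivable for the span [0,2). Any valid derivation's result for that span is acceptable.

S/N

[0,5] S   >
  [0,2] S/N   >B
    [0,1] "today" : S/NP
    [1,2] "in" : NP/N
  [2,5] N   >
    [2,3] N/(N\S)   >T
      [2,3] "map" : S
    [3,5] N\S   <B
      [3,4] "idea" : NP\S
      [4,5] "often" : N\NP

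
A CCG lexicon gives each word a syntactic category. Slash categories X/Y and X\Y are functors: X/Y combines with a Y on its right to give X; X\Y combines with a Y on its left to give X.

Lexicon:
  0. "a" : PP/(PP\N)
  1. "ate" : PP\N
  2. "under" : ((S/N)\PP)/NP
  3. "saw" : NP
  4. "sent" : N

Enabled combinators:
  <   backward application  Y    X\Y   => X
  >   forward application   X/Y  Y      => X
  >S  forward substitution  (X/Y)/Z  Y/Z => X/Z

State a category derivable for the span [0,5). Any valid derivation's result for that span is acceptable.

[0,5] S   >
  [0,4] S/N   <
    [0,2] PP   >
      [0,1] "a" : PP/(PP\N)
      [1,2] "ate" : PP\N
    [2,4] (S/N)\PP   >
      [2,3] "under" : ((S/N)\PP)/NP
      [3,4] "saw" : NP
  [4,5] "sent" : N

S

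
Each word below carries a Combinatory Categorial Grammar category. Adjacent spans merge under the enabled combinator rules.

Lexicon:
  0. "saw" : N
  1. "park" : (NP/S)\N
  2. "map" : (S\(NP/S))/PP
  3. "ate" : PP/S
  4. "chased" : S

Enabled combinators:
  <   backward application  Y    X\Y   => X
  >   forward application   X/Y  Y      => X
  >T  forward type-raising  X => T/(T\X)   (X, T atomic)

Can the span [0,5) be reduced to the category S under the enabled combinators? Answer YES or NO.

[0,5] S   <
  [0,2] NP/S   <
    [0,1] "saw" : N
    [1,2] "park" : (NP/S)\N
  [2,5] S\(NP/S)   >
    [2,3] "map" : (S\(NP/S))/PP
    [3,5] PP   >
      [3,4] "ate" : PP/S
      [4,5] "chased" : S

YES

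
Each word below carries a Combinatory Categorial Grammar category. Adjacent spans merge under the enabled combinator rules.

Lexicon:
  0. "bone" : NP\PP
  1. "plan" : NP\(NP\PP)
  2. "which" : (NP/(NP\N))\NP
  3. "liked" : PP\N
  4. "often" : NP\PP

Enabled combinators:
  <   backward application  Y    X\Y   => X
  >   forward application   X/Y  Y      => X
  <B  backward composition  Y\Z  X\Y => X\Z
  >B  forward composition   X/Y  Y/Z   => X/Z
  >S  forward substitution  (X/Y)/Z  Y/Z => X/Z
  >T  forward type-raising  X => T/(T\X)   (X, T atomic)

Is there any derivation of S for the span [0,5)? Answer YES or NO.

NO

NP\PP NP\(NP\PP) (NP/(NP\N))\NP PP\N NP\PP
CKY chart[0,5] = {N/(N\NP), NP, NP/(NP\NP), PP/(PP\NP), S/(S\NP)}; S ∉ chart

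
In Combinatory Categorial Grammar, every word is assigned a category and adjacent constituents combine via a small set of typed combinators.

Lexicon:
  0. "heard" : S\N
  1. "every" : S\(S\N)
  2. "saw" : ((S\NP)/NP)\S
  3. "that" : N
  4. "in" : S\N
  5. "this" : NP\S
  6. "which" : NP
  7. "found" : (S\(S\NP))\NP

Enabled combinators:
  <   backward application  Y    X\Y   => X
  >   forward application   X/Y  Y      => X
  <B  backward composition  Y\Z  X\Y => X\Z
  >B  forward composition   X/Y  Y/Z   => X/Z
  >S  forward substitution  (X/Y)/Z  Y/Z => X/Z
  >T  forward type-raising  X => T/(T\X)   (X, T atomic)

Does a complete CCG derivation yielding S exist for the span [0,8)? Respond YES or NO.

YES

[0,8] S   <
  [0,6] S\NP   >
    [0,3] (S\NP)/NP   <
      [0,2] S   <
        [0,1] "heard" : S\N
        [1,2] "every" : S\(S\N)
      [2,3] "saw" : ((S\NP)/NP)\S
    [3,6] NP   <
      [3,4] "that" : N
      [4,6] NP\N   <B
        [4,5] "in" : S\N
        [5,6] "this" : NP\S
  [6,8] S\(S\NP)   <
    [6,7] "which" : NP
    [7,8] "found" : (S\(S\NP))\NP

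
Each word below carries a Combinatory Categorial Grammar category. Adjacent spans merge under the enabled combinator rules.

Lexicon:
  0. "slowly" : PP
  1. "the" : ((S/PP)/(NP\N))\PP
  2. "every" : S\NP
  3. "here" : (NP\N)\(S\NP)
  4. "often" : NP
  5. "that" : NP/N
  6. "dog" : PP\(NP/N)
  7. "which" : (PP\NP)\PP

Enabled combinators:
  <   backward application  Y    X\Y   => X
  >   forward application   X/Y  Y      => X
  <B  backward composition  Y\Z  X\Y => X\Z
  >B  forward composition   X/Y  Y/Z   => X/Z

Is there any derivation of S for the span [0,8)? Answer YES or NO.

[0,8] S   >
  [0,4] S/PP   >
    [0,2] (S/PP)/(NP\N)   <
      [0,1] "slowly" : PP
      [1,2] "the" : ((S/PP)/(NP\N))\PP
    [2,4] NP\N   <
      [2,3] "every" : S\NP
      [3,4] "here" : (NP\N)\(S\NP)
  [4,8] PP   <
    [4,5] "often" : NP
    [5,8] PP\NP   <
      [5,7] PP   <
        [5,6] "that" : NP/N
        [6,7] "dog" : PP\(NP/N)
      [7,8] "which" : (PP\NP)\PP

YES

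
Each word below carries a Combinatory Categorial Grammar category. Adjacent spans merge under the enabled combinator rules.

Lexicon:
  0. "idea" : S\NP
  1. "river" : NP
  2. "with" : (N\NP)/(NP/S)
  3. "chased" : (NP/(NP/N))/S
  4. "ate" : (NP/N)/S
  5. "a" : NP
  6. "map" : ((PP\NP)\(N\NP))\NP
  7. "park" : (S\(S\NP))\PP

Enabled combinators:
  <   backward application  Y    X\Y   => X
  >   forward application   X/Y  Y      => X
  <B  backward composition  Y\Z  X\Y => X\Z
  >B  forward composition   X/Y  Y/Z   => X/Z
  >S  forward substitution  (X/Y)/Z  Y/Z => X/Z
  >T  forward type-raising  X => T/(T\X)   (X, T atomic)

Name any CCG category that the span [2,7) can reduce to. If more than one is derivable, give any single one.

PP\NP

[0,8] S   <
  [0,1] "idea" : S\NP
  [1,8] S\(S\NP)   <
    [1,7] PP   <
      [1,2] "river" : NP
      [2,7] PP\NP   <
        [2,5] N\NP   >
          [2,3] "with" : (N\NP)/(NP/S)
          [3,5] NP/S   >S
            [3,4] "chased" : (NP/(NP/N))/S
            [4,5] "ate" : (NP/N)/S
        [5,7] (PP\NP)\(N\NP)   <
          [5,6] "a" : NP
          [6,7] "map" : ((PP\NP)\(N\NP))\NP
    [7,8] "park" : (S\(S\NP))\PP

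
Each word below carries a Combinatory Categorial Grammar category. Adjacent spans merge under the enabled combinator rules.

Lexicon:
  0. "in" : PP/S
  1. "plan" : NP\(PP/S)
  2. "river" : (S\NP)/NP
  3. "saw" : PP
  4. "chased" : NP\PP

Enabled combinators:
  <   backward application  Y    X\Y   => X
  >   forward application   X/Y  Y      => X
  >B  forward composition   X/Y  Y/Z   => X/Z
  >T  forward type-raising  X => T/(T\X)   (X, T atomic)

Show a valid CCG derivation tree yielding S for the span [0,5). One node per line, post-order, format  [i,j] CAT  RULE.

[0,5] S   <
  [0,2] NP   <
    [0,1] "in" : PP/S
    [1,2] "plan" : NP\(PP/S)
  [2,5] S\NP   >
    [2,3] "river" : (S\NP)/NP
    [3,5] NP   <
      [3,4] "saw" : PP
      [4,5] "chased" : NP\PP

[0,1] PP/S  lex  "in"
[1,2] NP\(PP/S)  lex  "plan"
[0,2] NP  <  k=1
[2,3] (S\NP)/NP  lex  "river"
[3,4] PP  lex  "saw"
[4,5] NP\PP  lex  "chased"
[3,5] NP  <  k=4
[2,5] S\NP  >  k=3
[0,5] S  <  k=2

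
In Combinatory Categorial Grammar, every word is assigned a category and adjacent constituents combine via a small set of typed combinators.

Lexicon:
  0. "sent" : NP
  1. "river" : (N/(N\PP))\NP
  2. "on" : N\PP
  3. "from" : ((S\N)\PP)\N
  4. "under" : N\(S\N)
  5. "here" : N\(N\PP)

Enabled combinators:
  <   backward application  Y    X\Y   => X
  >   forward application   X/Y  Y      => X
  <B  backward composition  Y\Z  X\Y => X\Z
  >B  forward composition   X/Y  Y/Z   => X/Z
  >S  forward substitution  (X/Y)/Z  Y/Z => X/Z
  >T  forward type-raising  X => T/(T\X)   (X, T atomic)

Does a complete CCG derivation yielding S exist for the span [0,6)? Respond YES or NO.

NP (N/(N\PP))\NP N\PP ((S\N)\PP)\N N\(S\N) N\(N\PP)
CKY chart[0,6] = {N, N/(N\N), NP/(NP\N), PP/(PP\N), S/(S\N)}; S ∉ chart

NO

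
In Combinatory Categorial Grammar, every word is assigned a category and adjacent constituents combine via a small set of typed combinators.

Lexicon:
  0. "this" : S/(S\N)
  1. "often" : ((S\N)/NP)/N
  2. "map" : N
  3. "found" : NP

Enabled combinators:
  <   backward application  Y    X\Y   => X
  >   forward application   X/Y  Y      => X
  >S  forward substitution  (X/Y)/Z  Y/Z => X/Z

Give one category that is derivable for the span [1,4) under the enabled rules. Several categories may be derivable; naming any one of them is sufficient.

S\N

[0,4] S   >
  [0,1] "this" : S/(S\N)
  [1,4] S\N   >
    [1,3] (S\N)/NP   >
      [1,2] "often" : ((S\N)/NP)/N
      [2,3] "map" : N
    [3,4] "found" : NP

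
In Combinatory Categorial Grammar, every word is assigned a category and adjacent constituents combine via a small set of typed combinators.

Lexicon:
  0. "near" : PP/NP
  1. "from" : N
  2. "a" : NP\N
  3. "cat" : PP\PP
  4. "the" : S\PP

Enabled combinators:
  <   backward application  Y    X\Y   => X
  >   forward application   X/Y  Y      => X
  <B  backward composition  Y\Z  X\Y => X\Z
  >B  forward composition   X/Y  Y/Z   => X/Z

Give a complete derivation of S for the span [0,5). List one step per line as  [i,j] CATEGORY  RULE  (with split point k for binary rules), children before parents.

[0,1] PP/NP  lex  "near"
[1,2] N  lex  "from"
[2,3] NP\N  lex  "a"
[1,3] NP  <  k=2
[0,3] PP  >  k=1
[3,4] PP\PP  lex  "cat"
[4,5] S\PP  lex  "the"
[3,5] S\PP  <B  k=4
[0,5] S  <  k=3

[0,5] S   <
  [0,3] PP   >
    [0,1] "near" : PP/NP
    [1,3] NP   <
      [1,2] "from" : N
      [2,3] "a" : NP\N
  [3,5] S\PP   <B
    [3,4] "cat" : PP\PP
    [4,5] "the" : S\PP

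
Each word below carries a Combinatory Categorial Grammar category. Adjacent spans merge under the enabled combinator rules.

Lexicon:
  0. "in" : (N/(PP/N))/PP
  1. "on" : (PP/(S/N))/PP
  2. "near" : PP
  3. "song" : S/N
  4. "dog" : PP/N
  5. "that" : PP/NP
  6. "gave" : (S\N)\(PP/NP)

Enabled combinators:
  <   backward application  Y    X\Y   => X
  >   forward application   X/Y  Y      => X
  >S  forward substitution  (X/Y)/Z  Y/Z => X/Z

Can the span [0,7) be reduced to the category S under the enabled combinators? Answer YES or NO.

[0,7] S   <
  [0,5] N   >
    [0,4] N/(PP/N)   >
      [0,1] "in" : (N/(PP/N))/PP
      [1,4] PP   >
        [1,3] PP/(S/N)   >
          [1,2] "on" : (PP/(S/N))/PP
          [2,3] "near" : PP
        [3,4] "song" : S/N
    [4,5] "dog" : PP/N
  [5,7] S\N   <
    [5,6] "that" : PP/NP
    [6,7] "gave" : (S\N)\(PP/NP)

YES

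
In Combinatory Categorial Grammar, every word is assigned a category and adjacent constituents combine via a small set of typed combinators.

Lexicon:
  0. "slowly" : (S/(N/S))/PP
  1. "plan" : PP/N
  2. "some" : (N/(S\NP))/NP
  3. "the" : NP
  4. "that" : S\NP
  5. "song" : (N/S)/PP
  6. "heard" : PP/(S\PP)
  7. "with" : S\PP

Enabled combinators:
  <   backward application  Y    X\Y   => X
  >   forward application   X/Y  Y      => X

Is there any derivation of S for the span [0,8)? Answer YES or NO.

[0,8] S   >
  [0,5] S/(N/S)   >
    [0,1] "slowly" : (S/(N/S))/PP
    [1,5] PP   >
      [1,2] "plan" : PP/N
      [2,5] N   >
        [2,4] N/(S\NP)   >
          [2,3] "some" : (N/(S\NP))/NP
          [3,4] "the" : NP
        [4,5] "that" : S\NP
  [5,8] N/S   >
    [5,6] "song" : (N/S)/PP
    [6,8] PP   >
      [6,7] "heard" : PP/(S\PP)
      [7,8] "with" : S\PP

YES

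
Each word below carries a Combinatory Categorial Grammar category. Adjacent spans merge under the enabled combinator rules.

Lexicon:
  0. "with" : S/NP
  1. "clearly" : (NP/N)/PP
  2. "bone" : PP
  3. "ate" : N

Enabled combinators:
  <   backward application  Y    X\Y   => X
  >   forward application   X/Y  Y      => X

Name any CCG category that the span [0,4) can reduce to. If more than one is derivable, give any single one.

S

[0,4] S   >
  [0,1] "with" : S/NP
  [1,4] NP   >
    [1,3] NP/N   >
      [1,2] "clearly" : (NP/N)/PP
      [2,3] "bone" : PP
    [3,4] "ate" : N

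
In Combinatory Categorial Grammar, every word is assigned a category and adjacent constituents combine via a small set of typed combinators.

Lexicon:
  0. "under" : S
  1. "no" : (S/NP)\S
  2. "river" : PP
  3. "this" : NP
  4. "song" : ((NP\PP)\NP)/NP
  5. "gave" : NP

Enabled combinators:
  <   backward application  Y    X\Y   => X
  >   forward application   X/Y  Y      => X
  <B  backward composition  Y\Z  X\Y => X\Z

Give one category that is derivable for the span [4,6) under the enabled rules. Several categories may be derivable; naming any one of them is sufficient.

(NP\PP)\NP

[0,6] S   >
  [0,2] S/NP   <
    [0,1] "under" : S
    [1,2] "no" : (S/NP)\S
  [2,6] NP   <
    [2,3] "river" : PP
    [3,6] NP\PP   <
      [3,4] "this" : NP
      [4,6] (NP\PP)\NP   >
        [4,5] "song" : ((NP\PP)\NP)/NP
        [5,6] "gave" : NP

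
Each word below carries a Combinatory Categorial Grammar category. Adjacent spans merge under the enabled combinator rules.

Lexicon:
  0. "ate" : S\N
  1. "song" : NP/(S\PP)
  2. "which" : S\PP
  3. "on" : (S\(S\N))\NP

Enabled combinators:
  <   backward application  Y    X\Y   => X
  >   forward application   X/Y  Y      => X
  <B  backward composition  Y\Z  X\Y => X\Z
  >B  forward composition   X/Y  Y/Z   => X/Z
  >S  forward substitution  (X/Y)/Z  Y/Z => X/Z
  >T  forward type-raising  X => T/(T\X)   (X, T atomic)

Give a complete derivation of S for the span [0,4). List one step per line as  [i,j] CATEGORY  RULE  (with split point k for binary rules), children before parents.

[0,1] S\N  lex  "ate"
[1,2] NP/(S\PP)  lex  "song"
[2,3] S\PP  lex  "which"
[1,3] NP  >  k=2
[3,4] (S\(S\N))\NP  lex  "on"
[1,4] S\(S\N)  <  k=3
[0,4] S  <  k=1

[0,4] S   <
  [0,1] "ate" : S\N
  [1,4] S\(S\N)   <
    [1,3] NP   >
      [1,2] "song" : NP/(S\PP)
      [2,3] "which" : S\PP
    [3,4] "on" : (S\(S\N))\NP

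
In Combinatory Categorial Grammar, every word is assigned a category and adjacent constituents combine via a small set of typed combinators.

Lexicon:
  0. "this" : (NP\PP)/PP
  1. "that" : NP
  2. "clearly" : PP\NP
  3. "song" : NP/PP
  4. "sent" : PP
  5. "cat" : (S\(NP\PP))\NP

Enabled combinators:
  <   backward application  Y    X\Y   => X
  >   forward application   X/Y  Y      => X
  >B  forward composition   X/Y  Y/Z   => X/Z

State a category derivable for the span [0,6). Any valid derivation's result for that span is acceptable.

[0,6] S   <
  [0,3] NP\PP   >
    [0,1] "this" : (NP\PP)/PP
    [1,3] PP   <
      [1,2] "that" : NP
      [2,3] "clearly" : PP\NP
  [3,6] S\(NP\PP)   <
    [3,5] NP   >
      [3,4] "song" : NP/PP
      [4,5] "sent" : PP
    [5,6] "cat" : (S\(NP\PP))\NP

S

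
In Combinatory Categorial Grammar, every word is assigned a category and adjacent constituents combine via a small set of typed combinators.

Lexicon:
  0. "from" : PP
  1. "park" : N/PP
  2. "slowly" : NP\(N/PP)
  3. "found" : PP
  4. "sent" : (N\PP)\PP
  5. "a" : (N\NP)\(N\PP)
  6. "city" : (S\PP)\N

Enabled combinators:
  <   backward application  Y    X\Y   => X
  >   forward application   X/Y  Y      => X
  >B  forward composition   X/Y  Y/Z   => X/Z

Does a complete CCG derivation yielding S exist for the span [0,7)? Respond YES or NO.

[0,7] S   <
  [0,1] "from" : PP
  [1,7] S\PP   <
    [1,6] N   <
      [1,3] NP   <
        [1,2] "park" : N/PP
        [2,3] "slowly" : NP\(N/PP)
      [3,6] N\NP   <
        [3,5] N\PP   <
          [3,4] "found" : PP
          [4,5] "sent" : (N\PP)\PP
        [5,6] "a" : (N\NP)\(N\PP)
    [6,7] "city" : (S\PP)\N

YES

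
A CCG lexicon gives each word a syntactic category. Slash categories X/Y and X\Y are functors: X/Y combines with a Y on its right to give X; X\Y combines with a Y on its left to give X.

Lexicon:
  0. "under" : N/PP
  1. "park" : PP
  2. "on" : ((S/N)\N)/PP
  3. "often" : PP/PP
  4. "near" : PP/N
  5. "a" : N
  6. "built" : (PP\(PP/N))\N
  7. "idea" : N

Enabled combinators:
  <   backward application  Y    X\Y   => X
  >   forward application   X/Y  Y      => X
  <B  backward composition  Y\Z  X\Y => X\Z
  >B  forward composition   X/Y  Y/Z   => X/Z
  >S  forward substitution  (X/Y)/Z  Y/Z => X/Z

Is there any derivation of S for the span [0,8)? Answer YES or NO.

[0,8] S   >
  [0,7] S/N   <
    [0,2] N   >
      [0,1] "under" : N/PP
      [1,2] "park" : PP
    [2,7] (S/N)\N   >
      [2,3] "on" : ((S/N)\N)/PP
      [3,7] PP   <
        [3,5] PP/N   >B
          [3,4] "often" : PP/PP
          [4,5] "near" : PP/N
        [5,7] PP\(PP/N)   <
          [5,6] "a" : N
          [6,7] "built" : (PP\(PP/N))\N
  [7,8] "idea" : N

YES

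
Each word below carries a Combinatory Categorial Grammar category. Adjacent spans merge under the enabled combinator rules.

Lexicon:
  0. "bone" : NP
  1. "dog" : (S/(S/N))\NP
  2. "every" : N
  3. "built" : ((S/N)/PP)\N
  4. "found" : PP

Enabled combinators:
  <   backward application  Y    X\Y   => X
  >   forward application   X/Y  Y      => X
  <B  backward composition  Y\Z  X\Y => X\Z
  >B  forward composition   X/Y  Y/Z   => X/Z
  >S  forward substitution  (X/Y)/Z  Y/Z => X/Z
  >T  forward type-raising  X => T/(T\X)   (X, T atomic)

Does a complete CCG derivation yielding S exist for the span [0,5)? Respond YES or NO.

[0,5] S   >
  [0,2] S/(S/N)   <
    [0,1] "bone" : NP
    [1,2] "dog" : (S/(S/N))\NP
  [2,5] S/N   >
    [2,4] (S/N)/PP   <
      [2,3] "every" : N
      [3,4] "built" : ((S/N)/PP)\N
    [4,5] "found" : PP

YES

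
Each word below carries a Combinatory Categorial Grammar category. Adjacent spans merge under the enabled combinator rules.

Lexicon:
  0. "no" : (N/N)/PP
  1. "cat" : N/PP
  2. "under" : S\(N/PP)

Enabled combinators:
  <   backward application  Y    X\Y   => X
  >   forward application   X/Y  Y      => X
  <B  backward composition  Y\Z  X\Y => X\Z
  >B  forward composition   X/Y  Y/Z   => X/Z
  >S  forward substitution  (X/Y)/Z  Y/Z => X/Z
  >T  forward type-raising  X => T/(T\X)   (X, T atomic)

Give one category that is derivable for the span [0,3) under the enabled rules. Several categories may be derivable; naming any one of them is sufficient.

S

[0,3] S   <
  [0,2] N/PP   >S
    [0,1] "no" : (N/N)/PP
    [1,2] "cat" : N/PP
  [2,3] "under" : S\(N/PP)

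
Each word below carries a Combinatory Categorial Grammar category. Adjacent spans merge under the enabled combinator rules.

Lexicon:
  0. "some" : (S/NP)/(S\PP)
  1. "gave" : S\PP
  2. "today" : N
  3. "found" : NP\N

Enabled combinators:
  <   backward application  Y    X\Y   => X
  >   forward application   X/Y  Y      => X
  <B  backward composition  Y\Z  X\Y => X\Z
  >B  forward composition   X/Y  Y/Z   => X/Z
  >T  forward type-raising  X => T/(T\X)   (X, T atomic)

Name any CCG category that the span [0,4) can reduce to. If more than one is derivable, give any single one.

S

[0,4] S   >
  [0,2] S/NP   >
    [0,1] "some" : (S/NP)/(S\PP)
    [1,2] "gave" : S\PP
  [2,4] NP   >
    [2,3] NP/(NP\N)   >T
      [2,3] "today" : N
    [3,4] "found" : NP\N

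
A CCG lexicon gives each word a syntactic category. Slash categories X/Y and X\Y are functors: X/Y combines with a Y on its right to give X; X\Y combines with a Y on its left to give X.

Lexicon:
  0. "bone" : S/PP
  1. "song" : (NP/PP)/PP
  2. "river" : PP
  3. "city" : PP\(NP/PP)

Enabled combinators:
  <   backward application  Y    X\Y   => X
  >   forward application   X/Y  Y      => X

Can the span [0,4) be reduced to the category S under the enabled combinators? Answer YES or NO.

YES

[0,4] S   >
  [0,1] "bone" : S/PP
  [1,4] PP   <
    [1,3] NP/PP   >
      [1,2] "song" : (NP/PP)/PP
      [2,3] "river" : PP
    [3,4] "city" : PP\(NP/PP)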